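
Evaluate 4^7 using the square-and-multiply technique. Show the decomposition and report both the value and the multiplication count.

Computing 4^7 by squaring (build up from 4^1; each line after the first costs one multiplication):

4^1 = 4
4^2 = (4^1)^2 = 4^2 = 16
4^3 = 4 * 4^2 = 4 * 16 = 64
4^6 = (4^3)^2 = 64^2 = 4096
4^7 = 4 * 4^6 = 4 * 4096 = 16384

Result: 16384
Multiplications needed: 4 (4 lines after 4^1)

4^7 = 16384. Using exponentiation by squaring, this requires 4 multiplications. The key idea: if the exponent is even, square the half-power; if odd, multiply by the base once.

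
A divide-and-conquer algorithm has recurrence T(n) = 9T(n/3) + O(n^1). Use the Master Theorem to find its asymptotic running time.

Master Theorem for T(n) = 9T(n/3) + O(n^1):

a = 9, b = 3, c = 1
log_b(a) = log_3(9) = 2.0000

Case 1: c = 1 < log_3(9) = 2.0000
T(n) = O(n^(log_3 9)) = O(n^2)

For T(n) = 9T(n/3) + O(n^1): log_3(9) = 2.0000. This is Case 1 of the Master Theorem (c < log_b(a), work dominated by leaves), giving O(n^2).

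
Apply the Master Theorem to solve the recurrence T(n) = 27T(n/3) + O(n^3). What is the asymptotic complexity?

Master Theorem for T(n) = 27T(n/3) + O(n^3):

a = 27, b = 3, c = 3
log_b(a) = log_3(27) = 3.0000

Case 2: c = 3 = log_3(27) = 3.0000
T(n) = O(n^3 log n) = O(n^3 log n)

For T(n) = 27T(n/3) + O(n^3): log_3(27) = 3.0000. This is Case 2 of the Master Theorem (c = log_b(a), equal work at all levels), giving O(n^3 log n).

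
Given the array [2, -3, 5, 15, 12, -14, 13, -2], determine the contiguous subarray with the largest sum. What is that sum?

Using Kadane's algorithm on [2, -3, 5, 15, 12, -14, 13, -2]:

Scanning through the array:
Position 1 (value -3): max_ending_here = -1, max_so_far = 2
Position 2 (value 5): max_ending_here = 5, max_so_far = 5
Position 3 (value 15): max_ending_here = 20, max_so_far = 20
Position 4 (value 12): max_ending_here = 32, max_so_far = 32
Position 5 (value -14): max_ending_here = 18, max_so_far = 32
Position 6 (value 13): max_ending_here = 31, max_so_far = 32
Position 7 (value -2): max_ending_here = 29, max_so_far = 32

Maximum subarray: [5, 15, 12]
Maximum sum: 32

The maximum subarray is [5, 15, 12] with sum 32. This subarray runs from index 2 to index 4.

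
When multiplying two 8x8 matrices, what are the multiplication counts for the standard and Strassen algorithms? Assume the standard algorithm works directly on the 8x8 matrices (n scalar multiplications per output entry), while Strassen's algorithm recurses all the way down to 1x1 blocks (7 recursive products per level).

Matrix multiplication for 8x8 matrices:

Standard algorithm: 8^3 = 512 multiplications
Strassen's algorithm: 7^(log2(8)) = 7^3 = 343 multiplications
Savings: 512 - 343 = 169 multiplications

Standard: 512 multiplications (8^3). Strassen: 343 multiplications (7^3). Strassen reduces 8 recursive multiplications to 7 at each level.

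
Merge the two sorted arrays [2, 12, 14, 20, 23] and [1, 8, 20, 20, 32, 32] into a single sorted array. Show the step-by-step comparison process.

Merging process:

Compare 2 vs 1: take 1 from right. Merged: [1]
Compare 2 vs 8: take 2 from left. Merged: [1, 2]
Compare 12 vs 8: take 8 from right. Merged: [1, 2, 8]
Compare 12 vs 20: take 12 from left. Merged: [1, 2, 8, 12]
Compare 14 vs 20: take 14 from left. Merged: [1, 2, 8, 12, 14]
Compare 20 vs 20: take 20 from left. Merged: [1, 2, 8, 12, 14, 20]
Compare 23 vs 20: take 20 from right. Merged: [1, 2, 8, 12, 14, 20, 20]
Compare 23 vs 20: take 20 from right. Merged: [1, 2, 8, 12, 14, 20, 20, 20]
Compare 23 vs 32: take 23 from left. Merged: [1, 2, 8, 12, 14, 20, 20, 20, 23]
Append remaining from right: [32, 32]. Merged: [1, 2, 8, 12, 14, 20, 20, 20, 23, 32, 32]

Final merged array: [1, 2, 8, 12, 14, 20, 20, 20, 23, 32, 32]
Total comparisons: 9

The merged array is [1, 2, 8, 12, 14, 20, 20, 20, 23, 32, 32], requiring 9 comparisons. The merge step runs in O(n) time where n is the total number of elements.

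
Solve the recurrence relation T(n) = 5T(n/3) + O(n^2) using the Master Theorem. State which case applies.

Master Theorem for T(n) = 5T(n/3) + O(n^2):

a = 5, b = 3, c = 2
log_b(a) = log_3(5) = 1.4650

Case 3: c = 2 > log_3(5) = 1.4650
T(n) = O(n^2) = O(n^2)

For T(n) = 5T(n/3) + O(n^2): log_3(5) = 1.4650. This is Case 3 of the Master Theorem (c > log_b(a), work dominated by root), giving O(n^2).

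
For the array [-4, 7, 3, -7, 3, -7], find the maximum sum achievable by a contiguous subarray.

Using Kadane's algorithm on [-4, 7, 3, -7, 3, -7]:

Scanning through the array:
Position 1 (value 7): max_ending_here = 7, max_so_far = 7
Position 2 (value 3): max_ending_here = 10, max_so_far = 10
Position 3 (value -7): max_ending_here = 3, max_so_far = 10
Position 4 (value 3): max_ending_here = 6, max_so_far = 10
Position 5 (value -7): max_ending_here = -1, max_so_far = 10

Maximum subarray: [7, 3]
Maximum sum: 10

The maximum subarray is [7, 3] with sum 10. This subarray runs from index 1 to index 2.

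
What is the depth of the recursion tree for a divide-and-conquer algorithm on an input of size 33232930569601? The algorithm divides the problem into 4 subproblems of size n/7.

For divide and conquer with division factor 7:

Problem sizes at each level:
Level 0: 33232930569601
Level 1: 4747561509943
Level 2: 678223072849
Level 3: 96889010407
Level 4: 13841287201
Level 5: 1977326743
Level 6: 282475249
Level 7: 40353607
Level 8: 5764801
Level 9: 823543
Level 10: 117649
Level 11: 16807
Level 12: 2401
Level 13: 343
Level 14: 49
Level 15: 7
Level 16: 1

The root is level 0 and the size-1 base case is level 16 (the tree spans levels 0 through 16, i.e. 17 levels counting the root), so the depth is the number of divisions: log_7(33232930569601) = 16

The recursion tree depth is log_7(33232930569601) = 16. At each level, the problem size is divided by 7, so it takes 16 divisions to reduce to a base case of size 1. The algorithm makes 4 recursive calls at each level.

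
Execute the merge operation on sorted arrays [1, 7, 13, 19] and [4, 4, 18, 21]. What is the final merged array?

Merging process:

Compare 1 vs 4: take 1 from left. Merged: [1]
Compare 7 vs 4: take 4 from right. Merged: [1, 4]
Compare 7 vs 4: take 4 from right. Merged: [1, 4, 4]
Compare 7 vs 18: take 7 from left. Merged: [1, 4, 4, 7]
Compare 13 vs 18: take 13 from left. Merged: [1, 4, 4, 7, 13]
Compare 19 vs 18: take 18 from right. Merged: [1, 4, 4, 7, 13, 18]
Compare 19 vs 21: take 19 from left. Merged: [1, 4, 4, 7, 13, 18, 19]
Append remaining from right: [21]. Merged: [1, 4, 4, 7, 13, 18, 19, 21]

Final merged array: [1, 4, 4, 7, 13, 18, 19, 21]
Total comparisons: 7

The merged array is [1, 4, 4, 7, 13, 18, 19, 21], requiring 7 comparisons. The merge step runs in O(n) time where n is the total number of elements.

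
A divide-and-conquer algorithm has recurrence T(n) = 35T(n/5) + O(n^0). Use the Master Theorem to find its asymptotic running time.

Master Theorem for T(n) = 35T(n/5) + O(n^0):

a = 35, b = 5, c = 0
log_b(a) = log_5(35) = 2.2091

Case 1: c = 0 < log_5(35) = 2.2091
T(n) = O(n^(log_5 35))

For T(n) = 35T(n/5) + O(n^0): log_5(35) = 2.2091. This is Case 1 of the Master Theorem (c < log_b(a), work dominated by leaves), giving O(n^(log_5 35)).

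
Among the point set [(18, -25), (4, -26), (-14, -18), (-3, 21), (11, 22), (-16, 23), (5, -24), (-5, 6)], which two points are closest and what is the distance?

Computing all pairwise distances among 8 points:

d((18, -25), (4, -26)) = 14.0357
d((18, -25), (-14, -18)) = 32.7567
d((18, -25), (-3, 21)) = 50.5668
d((18, -25), (11, 22)) = 47.5184
d((18, -25), (-16, 23)) = 58.8218
d((18, -25), (5, -24)) = 13.0384
d((18, -25), (-5, 6)) = 38.6005
d((4, -26), (-14, -18)) = 19.6977
d((4, -26), (-3, 21)) = 47.5184
d((4, -26), (11, 22)) = 48.5077
d((4, -26), (-16, 23)) = 52.9245
d((4, -26), (5, -24)) = 2.2361 <-- minimum
d((4, -26), (-5, 6)) = 33.2415
d((-14, -18), (-3, 21)) = 40.5216
d((-14, -18), (11, 22)) = 47.1699
d((-14, -18), (-16, 23)) = 41.0488
d((-14, -18), (5, -24)) = 19.9249
d((-14, -18), (-5, 6)) = 25.632
d((-3, 21), (11, 22)) = 14.0357
d((-3, 21), (-16, 23)) = 13.1529
d((-3, 21), (5, -24)) = 45.7056
d((-3, 21), (-5, 6)) = 15.1327
d((11, 22), (-16, 23)) = 27.0185
d((11, 22), (5, -24)) = 46.3897
d((11, 22), (-5, 6)) = 22.6274
d((-16, 23), (5, -24)) = 51.4782
d((-16, 23), (-5, 6)) = 20.2485
d((5, -24), (-5, 6)) = 31.6228

Closest pair: (4, -26) and (5, -24) with distance 2.2361

The closest pair is (4, -26) and (5, -24) with Euclidean distance 2.2361. For 8 points, brute-force pairwise comparison is shown above. For large n, the divide-and-conquer algorithm (sort by x, recurse on halves, check the dividing strip) achieves O(n log n).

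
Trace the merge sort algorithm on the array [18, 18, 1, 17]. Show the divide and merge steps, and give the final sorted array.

Merge sort trace:

Split: [18, 18, 1, 17] -> [18, 18] and [1, 17]
  Split: [18, 18] -> [18] and [18]
  Merge: [18] + [18] -> [18, 18]
  Split: [1, 17] -> [1] and [17]
  Merge: [1] + [17] -> [1, 17]
Merge: [18, 18] + [1, 17] -> [1, 17, 18, 18]

Final sorted array: [1, 17, 18, 18]

The merge sort proceeds by recursively splitting the array and merging sorted halves.
After all merges, the sorted array is [1, 17, 18, 18].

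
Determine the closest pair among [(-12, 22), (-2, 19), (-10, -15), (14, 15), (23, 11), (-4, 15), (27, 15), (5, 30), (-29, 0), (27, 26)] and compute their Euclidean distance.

Computing all pairwise distances among 10 points:

d((-12, 22), (-2, 19)) = 10.4403
d((-12, 22), (-10, -15)) = 37.054
d((-12, 22), (14, 15)) = 26.9258
d((-12, 22), (23, 11)) = 36.6879
d((-12, 22), (-4, 15)) = 10.6301
d((-12, 22), (27, 15)) = 39.6232
d((-12, 22), (5, 30)) = 18.7883
d((-12, 22), (-29, 0)) = 27.8029
d((-12, 22), (27, 26)) = 39.2046
d((-2, 19), (-10, -15)) = 34.9285
d((-2, 19), (14, 15)) = 16.4924
d((-2, 19), (23, 11)) = 26.2488
d((-2, 19), (-4, 15)) = 4.4721 <-- minimum
d((-2, 19), (27, 15)) = 29.2746
d((-2, 19), (5, 30)) = 13.0384
d((-2, 19), (-29, 0)) = 33.0151
d((-2, 19), (27, 26)) = 29.8329
d((-10, -15), (14, 15)) = 38.4187
d((-10, -15), (23, 11)) = 42.0119
d((-10, -15), (-4, 15)) = 30.5941
d((-10, -15), (27, 15)) = 47.634
d((-10, -15), (5, 30)) = 47.4342
d((-10, -15), (-29, 0)) = 24.2074
d((-10, -15), (27, 26)) = 55.2268
d((14, 15), (23, 11)) = 9.8489
d((14, 15), (-4, 15)) = 18.0
d((14, 15), (27, 15)) = 13.0
d((14, 15), (5, 30)) = 17.4929
d((14, 15), (-29, 0)) = 45.5412
d((14, 15), (27, 26)) = 17.0294
d((23, 11), (-4, 15)) = 27.2947
d((23, 11), (27, 15)) = 5.6569
d((23, 11), (5, 30)) = 26.1725
d((23, 11), (-29, 0)) = 53.1507
d((23, 11), (27, 26)) = 15.5242
d((-4, 15), (27, 15)) = 31.0
d((-4, 15), (5, 30)) = 17.4929
d((-4, 15), (-29, 0)) = 29.1548
d((-4, 15), (27, 26)) = 32.8938
d((27, 15), (5, 30)) = 26.6271
d((27, 15), (-29, 0)) = 57.9741
d((27, 15), (27, 26)) = 11.0
d((5, 30), (-29, 0)) = 45.3431
d((5, 30), (27, 26)) = 22.3607
d((-29, 0), (27, 26)) = 61.7414

Closest pair: (-2, 19) and (-4, 15) with distance 4.4721

The closest pair is (-2, 19) and (-4, 15) with Euclidean distance 4.4721. For 10 points, brute-force pairwise comparison is shown above. For large n, the divide-and-conquer algorithm (sort by x, recurse on halves, check the dividing strip) achieves O(n log n).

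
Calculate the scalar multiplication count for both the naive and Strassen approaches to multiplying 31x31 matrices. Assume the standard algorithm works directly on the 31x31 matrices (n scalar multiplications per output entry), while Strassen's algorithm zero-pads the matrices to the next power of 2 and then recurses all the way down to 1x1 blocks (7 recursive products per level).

Matrix multiplication for 31x31 matrices:

Strassen's algorithm requires power-of-2 dimensions. Pad 31x31 to 32x32 (next power of 2).

Standard algorithm: 31^3 = 29791 multiplications
Strassen's algorithm: 7^(log2(32)) = 7^5 = 16807 multiplications
Savings: 29791 - 16807 = 12984 multiplications

Standard: 29791 multiplications (31^3). Strassen: 16807 multiplications (7^5, after padding to 32x32). Strassen reduces 8 recursive multiplications to 7 at each level.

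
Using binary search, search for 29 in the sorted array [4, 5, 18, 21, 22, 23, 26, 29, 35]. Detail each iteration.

Binary search for 29 in [4, 5, 18, 21, 22, 23, 26, 29, 35]:

lo=0, hi=8, mid=4, arr[mid]=22 -> 22 < 29, search right half
lo=5, hi=8, mid=6, arr[mid]=26 -> 26 < 29, search right half
lo=7, hi=8, mid=7, arr[mid]=29 -> Found target at index 7!

Binary search finds 29 at index 7 after 3 comparisons. The search repeatedly halves the search space by comparing with the middle element.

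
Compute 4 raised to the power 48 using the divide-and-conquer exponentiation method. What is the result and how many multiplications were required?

Computing 4^48 by squaring (build up from 4^1; each line after the first costs one multiplication):

4^1 = 4
4^2 = (4^1)^2 = 4^2 = 16
4^3 = 4 * 4^2 = 4 * 16 = 64
4^6 = (4^3)^2 = 64^2 = 4096
4^12 = (4^6)^2 = 4096^2 = 16777216
4^24 = (4^12)^2 = 16777216^2 = 281474976710656
4^48 = (4^24)^2 = 281474976710656^2 = 79228162514264337593543950336

Result: 79228162514264337593543950336
Multiplications needed: 6 (6 lines after 4^1)

4^48 = 79228162514264337593543950336. Using exponentiation by squaring, this requires 6 multiplications. The key idea: if the exponent is even, square the half-power; if odd, multiply by the base once.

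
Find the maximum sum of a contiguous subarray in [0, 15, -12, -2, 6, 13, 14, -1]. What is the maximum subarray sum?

Using Kadane's algorithm on [0, 15, -12, -2, 6, 13, 14, -1]:

Scanning through the array:
Position 1 (value 15): max_ending_here = 15, max_so_far = 15
Position 2 (value -12): max_ending_here = 3, max_so_far = 15
Position 3 (value -2): max_ending_here = 1, max_so_far = 15
Position 4 (value 6): max_ending_here = 7, max_so_far = 15
Position 5 (value 13): max_ending_here = 20, max_so_far = 20
Position 6 (value 14): max_ending_here = 34, max_so_far = 34
Position 7 (value -1): max_ending_here = 33, max_so_far = 34

Maximum subarray: [0, 15, -12, -2, 6, 13, 14]
Maximum sum: 34

The maximum subarray is [0, 15, -12, -2, 6, 13, 14] with sum 34. This subarray runs from index 0 to index 6.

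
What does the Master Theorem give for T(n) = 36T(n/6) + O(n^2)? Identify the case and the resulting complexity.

Master Theorem for T(n) = 36T(n/6) + O(n^2):

a = 36, b = 6, c = 2
log_b(a) = log_6(36) = 2.0000

Case 2: c = 2 = log_6(36) = 2.0000
T(n) = O(n^2 log n) = O(n^2 log n)

For T(n) = 36T(n/6) + O(n^2): log_6(36) = 2.0000. This is Case 2 of the Master Theorem (c = log_b(a), equal work at all levels), giving O(n^2 log n).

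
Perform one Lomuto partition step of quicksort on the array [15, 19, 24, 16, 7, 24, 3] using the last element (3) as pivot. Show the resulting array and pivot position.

Lomuto partition with pivot = 3:

Initial array: [15, 19, 24, 16, 7, 24, 3]

arr[0]=15 > 3: no swap
arr[1]=19 > 3: no swap
arr[2]=24 > 3: no swap
arr[3]=16 > 3: no swap
arr[4]=7 > 3: no swap
arr[5]=24 > 3: no swap

Place pivot at position 0: [3, 19, 24, 16, 7, 24, 15]
Pivot position: 0

After partitioning with pivot 3, the array becomes [3, 19, 24, 16, 7, 24, 15]. The pivot is placed at index 0. All elements to the left of the pivot are <= 3, and all elements to the right are > 3.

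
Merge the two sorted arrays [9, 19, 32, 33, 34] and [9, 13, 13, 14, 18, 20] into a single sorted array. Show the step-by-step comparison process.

Merging process:

Compare 9 vs 9: take 9 from left. Merged: [9]
Compare 19 vs 9: take 9 from right. Merged: [9, 9]
Compare 19 vs 13: take 13 from right. Merged: [9, 9, 13]
Compare 19 vs 13: take 13 from right. Merged: [9, 9, 13, 13]
Compare 19 vs 14: take 14 from right. Merged: [9, 9, 13, 13, 14]
Compare 19 vs 18: take 18 from right. Merged: [9, 9, 13, 13, 14, 18]
Compare 19 vs 20: take 19 from left. Merged: [9, 9, 13, 13, 14, 18, 19]
Compare 32 vs 20: take 20 from right. Merged: [9, 9, 13, 13, 14, 18, 19, 20]
Append remaining from left: [32, 33, 34]. Merged: [9, 9, 13, 13, 14, 18, 19, 20, 32, 33, 34]

Final merged array: [9, 9, 13, 13, 14, 18, 19, 20, 32, 33, 34]
Total comparisons: 8

The merged array is [9, 9, 13, 13, 14, 18, 19, 20, 32, 33, 34], requiring 8 comparisons. The merge step runs in O(n) time where n is the total number of elements.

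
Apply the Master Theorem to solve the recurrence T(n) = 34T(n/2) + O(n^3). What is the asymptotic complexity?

Master Theorem for T(n) = 34T(n/2) + O(n^3):

a = 34, b = 2, c = 3
log_b(a) = log_2(34) = 5.0875

Case 1: c = 3 < log_2(34) = 5.0875
T(n) = O(n^(log_2 34))

For T(n) = 34T(n/2) + O(n^3): log_2(34) = 5.0875. This is Case 1 of the Master Theorem (c < log_b(a), work dominated by leaves), giving O(n^(log_2 34)).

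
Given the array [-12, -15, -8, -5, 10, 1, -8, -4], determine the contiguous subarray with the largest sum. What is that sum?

Using Kadane's algorithm on [-12, -15, -8, -5, 10, 1, -8, -4]:

Scanning through the array:
Position 1 (value -15): max_ending_here = -15, max_so_far = -12
Position 2 (value -8): max_ending_here = -8, max_so_far = -8
Position 3 (value -5): max_ending_here = -5, max_so_far = -5
Position 4 (value 10): max_ending_here = 10, max_so_far = 10
Position 5 (value 1): max_ending_here = 11, max_so_far = 11
Position 6 (value -8): max_ending_here = 3, max_so_far = 11
Position 7 (value -4): max_ending_here = -1, max_so_far = 11

Maximum subarray: [10, 1]
Maximum sum: 11

The maximum subarray is [10, 1] with sum 11. This subarray runs from index 4 to index 5.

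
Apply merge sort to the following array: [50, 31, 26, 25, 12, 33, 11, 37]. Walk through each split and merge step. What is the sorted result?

Merge sort trace:

Split: [50, 31, 26, 25, 12, 33, 11, 37] -> [50, 31, 26, 25] and [12, 33, 11, 37]
  Split: [50, 31, 26, 25] -> [50, 31] and [26, 25]
    Split: [50, 31] -> [50] and [31]
    Merge: [50] + [31] -> [31, 50]
    Split: [26, 25] -> [26] and [25]
    Merge: [26] + [25] -> [25, 26]
  Merge: [31, 50] + [25, 26] -> [25, 26, 31, 50]
  Split: [12, 33, 11, 37] -> [12, 33] and [11, 37]
    Split: [12, 33] -> [12] and [33]
    Merge: [12] + [33] -> [12, 33]
    Split: [11, 37] -> [11] and [37]
    Merge: [11] + [37] -> [11, 37]
  Merge: [12, 33] + [11, 37] -> [11, 12, 33, 37]
Merge: [25, 26, 31, 50] + [11, 12, 33, 37] -> [11, 12, 25, 26, 31, 33, 37, 50]

Final sorted array: [11, 12, 25, 26, 31, 33, 37, 50]

The merge sort proceeds by recursively splitting the array and merging sorted halves.
After all merges, the sorted array is [11, 12, 25, 26, 31, 33, 37, 50].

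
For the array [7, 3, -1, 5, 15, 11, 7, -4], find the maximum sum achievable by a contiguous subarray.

Using Kadane's algorithm on [7, 3, -1, 5, 15, 11, 7, -4]:

Scanning through the array:
Position 1 (value 3): max_ending_here = 10, max_so_far = 10
Position 2 (value -1): max_ending_here = 9, max_so_far = 10
Position 3 (value 5): max_ending_here = 14, max_so_far = 14
Position 4 (value 15): max_ending_here = 29, max_so_far = 29
Position 5 (value 11): max_ending_here = 40, max_so_far = 40
Position 6 (value 7): max_ending_here = 47, max_so_far = 47
Position 7 (value -4): max_ending_here = 43, max_so_far = 47

Maximum subarray: [7, 3, -1, 5, 15, 11, 7]
Maximum sum: 47

The maximum subarray is [7, 3, -1, 5, 15, 11, 7] with sum 47. This subarray runs from index 0 to index 6.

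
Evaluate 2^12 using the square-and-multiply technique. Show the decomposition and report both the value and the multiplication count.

Computing 2^12 by squaring (build up from 2^1; each line after the first costs one multiplication):

2^1 = 2
2^2 = (2^1)^2 = 2^2 = 4
2^3 = 2 * 2^2 = 2 * 4 = 8
2^6 = (2^3)^2 = 8^2 = 64
2^12 = (2^6)^2 = 64^2 = 4096

Result: 4096
Multiplications needed: 4 (4 lines after 2^1)

2^12 = 4096. Using exponentiation by squaring, this requires 4 multiplications. The key idea: if the exponent is even, square the half-power; if odd, multiply by the base once.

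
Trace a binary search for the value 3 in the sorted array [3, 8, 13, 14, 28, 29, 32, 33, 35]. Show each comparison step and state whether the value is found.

Binary search for 3 in [3, 8, 13, 14, 28, 29, 32, 33, 35]:

lo=0, hi=8, mid=4, arr[mid]=28 -> 28 > 3, search left half
lo=0, hi=3, mid=1, arr[mid]=8 -> 8 > 3, search left half
lo=0, hi=0, mid=0, arr[mid]=3 -> Found target at index 0!

Binary search finds 3 at index 0 after 3 comparisons. The search repeatedly halves the search space by comparing with the middle element.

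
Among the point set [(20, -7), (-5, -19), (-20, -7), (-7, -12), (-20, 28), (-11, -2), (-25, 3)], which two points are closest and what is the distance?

Computing all pairwise distances among 7 points:

d((20, -7), (-5, -19)) = 27.7308
d((20, -7), (-20, -7)) = 40.0
d((20, -7), (-7, -12)) = 27.4591
d((20, -7), (-20, 28)) = 53.1507
d((20, -7), (-11, -2)) = 31.4006
d((20, -7), (-25, 3)) = 46.0977
d((-5, -19), (-20, -7)) = 19.2094
d((-5, -19), (-7, -12)) = 7.2801 <-- minimum
d((-5, -19), (-20, 28)) = 49.3356
d((-5, -19), (-11, -2)) = 18.0278
d((-5, -19), (-25, 3)) = 29.7321
d((-20, -7), (-7, -12)) = 13.9284
d((-20, -7), (-20, 28)) = 35.0
d((-20, -7), (-11, -2)) = 10.2956
d((-20, -7), (-25, 3)) = 11.1803
d((-7, -12), (-20, 28)) = 42.0595
d((-7, -12), (-11, -2)) = 10.7703
d((-7, -12), (-25, 3)) = 23.4307
d((-20, 28), (-11, -2)) = 31.3209
d((-20, 28), (-25, 3)) = 25.4951
d((-11, -2), (-25, 3)) = 14.8661

Closest pair: (-5, -19) and (-7, -12) with distance 7.2801

The closest pair is (-5, -19) and (-7, -12) with Euclidean distance 7.2801. For 7 points, brute-force pairwise comparison is shown above. For large n, the divide-and-conquer algorithm (sort by x, recurse on halves, check the dividing strip) achieves O(n log n).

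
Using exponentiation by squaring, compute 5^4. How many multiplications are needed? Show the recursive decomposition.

Computing 5^4 by squaring (build up from 5^1; each line after the first costs one multiplication):

5^1 = 5
5^2 = (5^1)^2 = 5^2 = 25
5^4 = (5^2)^2 = 25^2 = 625

Result: 625
Multiplications needed: 2 (2 lines after 5^1)

5^4 = 625. Using exponentiation by squaring, this requires 2 multiplications. The key idea: if the exponent is even, square the half-power; if odd, multiply by the base once.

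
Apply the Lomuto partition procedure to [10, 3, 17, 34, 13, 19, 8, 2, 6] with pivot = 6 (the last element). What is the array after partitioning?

Lomuto partition with pivot = 6:

Initial array: [10, 3, 17, 34, 13, 19, 8, 2, 6]

arr[0]=10 > 6: no swap
arr[1]=3 <= 6: swap with position 0, array becomes [3, 10, 17, 34, 13, 19, 8, 2, 6]
arr[2]=17 > 6: no swap
arr[3]=34 > 6: no swap
arr[4]=13 > 6: no swap
arr[5]=19 > 6: no swap
arr[6]=8 > 6: no swap
arr[7]=2 <= 6: swap with position 1, array becomes [3, 2, 17, 34, 13, 19, 8, 10, 6]

Place pivot at position 2: [3, 2, 6, 34, 13, 19, 8, 10, 17]
Pivot position: 2

After partitioning with pivot 6, the array becomes [3, 2, 6, 34, 13, 19, 8, 10, 17]. The pivot is placed at index 2. All elements to the left of the pivot are <= 6, and all elements to the right are > 6.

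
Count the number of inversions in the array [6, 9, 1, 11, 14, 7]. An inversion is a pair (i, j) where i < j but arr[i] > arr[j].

Finding inversions in [6, 9, 1, 11, 14, 7]:

(0, 2): arr[0]=6 > arr[2]=1
(1, 2): arr[1]=9 > arr[2]=1
(1, 5): arr[1]=9 > arr[5]=7
(3, 5): arr[3]=11 > arr[5]=7
(4, 5): arr[4]=14 > arr[5]=7

Total inversions: 5

The array has 5 inversion(s): (0,2), (1,2), (1,5), (3,5), (4,5). Each pair (i,j) satisfies i < j and arr[i] > arr[j].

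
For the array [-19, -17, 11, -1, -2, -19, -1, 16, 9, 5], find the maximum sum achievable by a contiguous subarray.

Using Kadane's algorithm on [-19, -17, 11, -1, -2, -19, -1, 16, 9, 5]:

Scanning through the array:
Position 1 (value -17): max_ending_here = -17, max_so_far = -17
Position 2 (value 11): max_ending_here = 11, max_so_far = 11
Position 3 (value -1): max_ending_here = 10, max_so_far = 11
Position 4 (value -2): max_ending_here = 8, max_so_far = 11
Position 5 (value -19): max_ending_here = -11, max_so_far = 11
Position 6 (value -1): max_ending_here = -1, max_so_far = 11
Position 7 (value 16): max_ending_here = 16, max_so_far = 16
Position 8 (value 9): max_ending_here = 25, max_so_far = 25
Position 9 (value 5): max_ending_here = 30, max_so_far = 30

Maximum subarray: [16, 9, 5]
Maximum sum: 30

The maximum subarray is [16, 9, 5] with sum 30. This subarray runs from index 7 to index 9.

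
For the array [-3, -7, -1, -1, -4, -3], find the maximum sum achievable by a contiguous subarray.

Using Kadane's algorithm on [-3, -7, -1, -1, -4, -3]:

Scanning through the array:
Position 1 (value -7): max_ending_here = -7, max_so_far = -3
Position 2 (value -1): max_ending_here = -1, max_so_far = -1
Position 3 (value -1): max_ending_here = -1, max_so_far = -1
Position 4 (value -4): max_ending_here = -4, max_so_far = -1
Position 5 (value -3): max_ending_here = -3, max_so_far = -1

Maximum subarray: [-1]
Maximum sum: -1

The maximum subarray is [-1] with sum -1. This subarray runs from index 2 to index 2.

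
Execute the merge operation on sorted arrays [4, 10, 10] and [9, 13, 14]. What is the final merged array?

Merging process:

Compare 4 vs 9: take 4 from left. Merged: [4]
Compare 10 vs 9: take 9 from right. Merged: [4, 9]
Compare 10 vs 13: take 10 from left. Merged: [4, 9, 10]
Compare 10 vs 13: take 10 from left. Merged: [4, 9, 10, 10]
Append remaining from right: [13, 14]. Merged: [4, 9, 10, 10, 13, 14]

Final merged array: [4, 9, 10, 10, 13, 14]
Total comparisons: 4

The merged array is [4, 9, 10, 10, 13, 14], requiring 4 comparisons. The merge step runs in O(n) time where n is the total number of elements.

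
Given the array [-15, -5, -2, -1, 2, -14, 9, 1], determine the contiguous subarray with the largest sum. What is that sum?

Using Kadane's algorithm on [-15, -5, -2, -1, 2, -14, 9, 1]:

Scanning through the array:
Position 1 (value -5): max_ending_here = -5, max_so_far = -5
Position 2 (value -2): max_ending_here = -2, max_so_far = -2
Position 3 (value -1): max_ending_here = -1, max_so_far = -1
Position 4 (value 2): max_ending_here = 2, max_so_far = 2
Position 5 (value -14): max_ending_here = -12, max_so_far = 2
Position 6 (value 9): max_ending_here = 9, max_so_far = 9
Position 7 (value 1): max_ending_here = 10, max_so_far = 10

Maximum subarray: [9, 1]
Maximum sum: 10

The maximum subarray is [9, 1] with sum 10. This subarray runs from index 6 to index 7.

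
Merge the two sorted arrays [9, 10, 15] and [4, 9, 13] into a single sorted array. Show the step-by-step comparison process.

Merging process:

Compare 9 vs 4: take 4 from right. Merged: [4]
Compare 9 vs 9: take 9 from left. Merged: [4, 9]
Compare 10 vs 9: take 9 from right. Merged: [4, 9, 9]
Compare 10 vs 13: take 10 from left. Merged: [4, 9, 9, 10]
Compare 15 vs 13: take 13 from right. Merged: [4, 9, 9, 10, 13]
Append remaining from left: [15]. Merged: [4, 9, 9, 10, 13, 15]

Final merged array: [4, 9, 9, 10, 13, 15]
Total comparisons: 5

The merged array is [4, 9, 9, 10, 13, 15], requiring 5 comparisons. The merge step runs in O(n) time where n is the total number of elements.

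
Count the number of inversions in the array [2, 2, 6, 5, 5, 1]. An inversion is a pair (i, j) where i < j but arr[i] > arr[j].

Finding inversions in [2, 2, 6, 5, 5, 1]:

(0, 5): arr[0]=2 > arr[5]=1
(1, 5): arr[1]=2 > arr[5]=1
(2, 3): arr[2]=6 > arr[3]=5
(2, 4): arr[2]=6 > arr[4]=5
(2, 5): arr[2]=6 > arr[5]=1
(3, 5): arr[3]=5 > arr[5]=1
(4, 5): arr[4]=5 > arr[5]=1

Total inversions: 7

The array has 7 inversion(s): (0,5), (1,5), (2,3), (2,4), (2,5), (3,5), (4,5). Each pair (i,j) satisfies i < j and arr[i] > arr[j].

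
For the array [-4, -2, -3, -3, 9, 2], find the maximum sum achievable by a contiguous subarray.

Using Kadane's algorithm on [-4, -2, -3, -3, 9, 2]:

Scanning through the array:
Position 1 (value -2): max_ending_here = -2, max_so_far = -2
Position 2 (value -3): max_ending_here = -3, max_so_far = -2
Position 3 (value -3): max_ending_here = -3, max_so_far = -2
Position 4 (value 9): max_ending_here = 9, max_so_far = 9
Position 5 (value 2): max_ending_here = 11, max_so_far = 11

Maximum subarray: [9, 2]
Maximum sum: 11

The maximum subarray is [9, 2] with sum 11. This subarray runs from index 4 to index 5.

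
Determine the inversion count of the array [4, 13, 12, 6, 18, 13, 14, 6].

Finding inversions in [4, 13, 12, 6, 18, 13, 14, 6]:

(1, 2): arr[1]=13 > arr[2]=12
(1, 3): arr[1]=13 > arr[3]=6
(1, 7): arr[1]=13 > arr[7]=6
(2, 3): arr[2]=12 > arr[3]=6
(2, 7): arr[2]=12 > arr[7]=6
(4, 5): arr[4]=18 > arr[5]=13
(4, 6): arr[4]=18 > arr[6]=14
(4, 7): arr[4]=18 > arr[7]=6
(5, 7): arr[5]=13 > arr[7]=6
(6, 7): arr[6]=14 > arr[7]=6

Total inversions: 10

The array has 10 inversion(s): (1,2), (1,3), (1,7), (2,3), (2,7), (4,5), (4,6), (4,7), (5,7), (6,7). Each pair (i,j) satisfies i < j and arr[i] > arr[j].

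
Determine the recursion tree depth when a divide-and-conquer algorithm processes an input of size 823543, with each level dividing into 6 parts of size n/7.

For divide and conquer with division factor 7:

Problem sizes at each level:
Level 0: 823543
Level 1: 117649
Level 2: 16807
Level 3: 2401
Level 4: 343
Level 5: 49
Level 6: 7
Level 7: 1

The root is level 0 and the size-1 base case is level 7 (the tree spans levels 0 through 7, i.e. 8 levels counting the root), so the depth is the number of divisions: log_7(823543) = 7

The recursion tree depth is log_7(823543) = 7. At each level, the problem size is divided by 7, so it takes 7 divisions to reduce to a base case of size 1. The algorithm makes 6 recursive calls at each level.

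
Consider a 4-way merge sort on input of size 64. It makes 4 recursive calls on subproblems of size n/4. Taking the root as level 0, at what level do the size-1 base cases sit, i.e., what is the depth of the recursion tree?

For divide and conquer with division factor 4:

Problem sizes at each level:
Level 0: 64
Level 1: 16
Level 2: 4
Level 3: 1

The root is level 0 and the size-1 base case is level 3 (the tree spans levels 0 through 3, i.e. 4 levels counting the root), so the depth is the number of divisions: log_4(64) = 3

The recursion tree depth is log_4(64) = 3. At each level, the problem size is divided by 4, so it takes 3 divisions to reduce to a base case of size 1. The algorithm makes 4 recursive calls at each level.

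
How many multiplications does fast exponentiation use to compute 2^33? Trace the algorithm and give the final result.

Computing 2^33 by squaring (build up from 2^1; each line after the first costs one multiplication):

2^1 = 2
2^2 = (2^1)^2 = 2^2 = 4
2^4 = (2^2)^2 = 4^2 = 16
2^8 = (2^4)^2 = 16^2 = 256
2^16 = (2^8)^2 = 256^2 = 65536
2^32 = (2^16)^2 = 65536^2 = 4294967296
2^33 = 2 * 2^32 = 2 * 4294967296 = 8589934592

Result: 8589934592
Multiplications needed: 6 (6 lines after 2^1)

2^33 = 8589934592. Using exponentiation by squaring, this requires 6 multiplications. The key idea: if the exponent is even, square the half-power; if odd, multiply by the base once.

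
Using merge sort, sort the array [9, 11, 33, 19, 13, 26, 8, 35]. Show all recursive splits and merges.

Merge sort trace:

Split: [9, 11, 33, 19, 13, 26, 8, 35] -> [9, 11, 33, 19] and [13, 26, 8, 35]
  Split: [9, 11, 33, 19] -> [9, 11] and [33, 19]
    Split: [9, 11] -> [9] and [11]
    Merge: [9] + [11] -> [9, 11]
    Split: [33, 19] -> [33] and [19]
    Merge: [33] + [19] -> [19, 33]
  Merge: [9, 11] + [19, 33] -> [9, 11, 19, 33]
  Split: [13, 26, 8, 35] -> [13, 26] and [8, 35]
    Split: [13, 26] -> [13] and [26]
    Merge: [13] + [26] -> [13, 26]
    Split: [8, 35] -> [8] and [35]
    Merge: [8] + [35] -> [8, 35]
  Merge: [13, 26] + [8, 35] -> [8, 13, 26, 35]
Merge: [9, 11, 19, 33] + [8, 13, 26, 35] -> [8, 9, 11, 13, 19, 26, 33, 35]

Final sorted array: [8, 9, 11, 13, 19, 26, 33, 35]

The merge sort proceeds by recursively splitting the array and merging sorted halves.
After all merges, the sorted array is [8, 9, 11, 13, 19, 26, 33, 35].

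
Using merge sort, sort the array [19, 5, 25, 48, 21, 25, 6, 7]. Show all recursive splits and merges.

Merge sort trace:

Split: [19, 5, 25, 48, 21, 25, 6, 7] -> [19, 5, 25, 48] and [21, 25, 6, 7]
  Split: [19, 5, 25, 48] -> [19, 5] and [25, 48]
    Split: [19, 5] -> [19] and [5]
    Merge: [19] + [5] -> [5, 19]
    Split: [25, 48] -> [25] and [48]
    Merge: [25] + [48] -> [25, 48]
  Merge: [5, 19] + [25, 48] -> [5, 19, 25, 48]
  Split: [21, 25, 6, 7] -> [21, 25] and [6, 7]
    Split: [21, 25] -> [21] and [25]
    Merge: [21] + [25] -> [21, 25]
    Split: [6, 7] -> [6] and [7]
    Merge: [6] + [7] -> [6, 7]
  Merge: [21, 25] + [6, 7] -> [6, 7, 21, 25]
Merge: [5, 19, 25, 48] + [6, 7, 21, 25] -> [5, 6, 7, 19, 21, 25, 25, 48]

Final sorted array: [5, 6, 7, 19, 21, 25, 25, 48]

The merge sort proceeds by recursively splitting the array and merging sorted halves.
After all merges, the sorted array is [5, 6, 7, 19, 21, 25, 25, 48].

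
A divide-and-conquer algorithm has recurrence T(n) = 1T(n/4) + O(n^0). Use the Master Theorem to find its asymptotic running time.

Master Theorem for T(n) = 1T(n/4) + O(n^0):

a = 1, b = 4, c = 0
log_b(a) = log_4(1) = 0.0000

Case 2: c = 0 = log_4(1) = 0.0000
T(n) = O(n^0 log n) = O(log n)

For T(n) = 1T(n/4) + O(n^0): log_4(1) = 0.0000. This is Case 2 of the Master Theorem (c = log_b(a), equal work at all levels), giving O(log n).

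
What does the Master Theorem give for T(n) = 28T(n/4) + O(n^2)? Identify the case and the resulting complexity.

Master Theorem for T(n) = 28T(n/4) + O(n^2):

a = 28, b = 4, c = 2
log_b(a) = log_4(28) = 2.4037

Case 1: c = 2 < log_4(28) = 2.4037
T(n) = O(n^(log_4 28))

For T(n) = 28T(n/4) + O(n^2): log_4(28) = 2.4037. This is Case 1 of the Master Theorem (c < log_b(a), work dominated by leaves), giving O(n^(log_4 28)).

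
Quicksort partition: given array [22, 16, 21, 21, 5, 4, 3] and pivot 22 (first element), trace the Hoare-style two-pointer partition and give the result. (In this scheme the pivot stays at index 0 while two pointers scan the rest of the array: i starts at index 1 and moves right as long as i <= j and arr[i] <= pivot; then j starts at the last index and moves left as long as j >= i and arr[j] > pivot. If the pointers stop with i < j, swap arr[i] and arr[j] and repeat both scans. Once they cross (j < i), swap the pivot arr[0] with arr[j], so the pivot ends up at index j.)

Hoare-style two-pointer partition with pivot = 22:

Initial array: [22, 16, 21, 21, 5, 4, 3]

Pointers start at i = 1, j = 6.
i ends at 7, j ends at 6: the pointers have crossed (j < i), so scanning stops.

Swap pivot arr[0] with arr[6] to place pivot at position 6: [3, 16, 21, 21, 5, 4, 22]
Pivot position: 6

After partitioning with pivot 22, the array becomes [3, 16, 21, 21, 5, 4, 22]. The pivot is placed at index 6. All elements to the left of the pivot are <= 22, and all elements to the right are > 22.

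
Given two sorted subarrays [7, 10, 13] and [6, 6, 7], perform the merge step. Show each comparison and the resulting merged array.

Merging process:

Compare 7 vs 6: take 6 from right. Merged: [6]
Compare 7 vs 6: take 6 from right. Merged: [6, 6]
Compare 7 vs 7: take 7 from left. Merged: [6, 6, 7]
Compare 10 vs 7: take 7 from right. Merged: [6, 6, 7, 7]
Append remaining from left: [10, 13]. Merged: [6, 6, 7, 7, 10, 13]

Final merged array: [6, 6, 7, 7, 10, 13]
Total comparisons: 4

The merged array is [6, 6, 7, 7, 10, 13], requiring 4 comparisons. The merge step runs in O(n) time where n is the total number of elements.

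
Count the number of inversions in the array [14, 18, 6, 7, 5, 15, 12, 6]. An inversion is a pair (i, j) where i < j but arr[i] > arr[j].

Finding inversions in [14, 18, 6, 7, 5, 15, 12, 6]:

(0, 2): arr[0]=14 > arr[2]=6
(0, 3): arr[0]=14 > arr[3]=7
(0, 4): arr[0]=14 > arr[4]=5
(0, 6): arr[0]=14 > arr[6]=12
(0, 7): arr[0]=14 > arr[7]=6
(1, 2): arr[1]=18 > arr[2]=6
(1, 3): arr[1]=18 > arr[3]=7
(1, 4): arr[1]=18 > arr[4]=5
(1, 5): arr[1]=18 > arr[5]=15
(1, 6): arr[1]=18 > arr[6]=12
(1, 7): arr[1]=18 > arr[7]=6
(2, 4): arr[2]=6 > arr[4]=5
(3, 4): arr[3]=7 > arr[4]=5
(3, 7): arr[3]=7 > arr[7]=6
(5, 6): arr[5]=15 > arr[6]=12
(5, 7): arr[5]=15 > arr[7]=6
(6, 7): arr[6]=12 > arr[7]=6

Total inversions: 17

The array has 17 inversion(s): (0,2), (0,3), (0,4), (0,6), (0,7), (1,2), (1,3), (1,4), (1,5), (1,6), (1,7), (2,4), (3,4), (3,7), (5,6), (5,7), (6,7). Each pair (i,j) satisfies i < j and arr[i] > arr[j].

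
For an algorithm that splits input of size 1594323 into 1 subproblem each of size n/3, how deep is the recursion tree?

For divide and conquer with division factor 3:

Problem sizes at each level:
Level 0: 1594323
Level 1: 531441
Level 2: 177147
Level 3: 59049
Level 4: 19683
Level 5: 6561
Level 6: 2187
Level 7: 729
Level 8: 243
Level 9: 81
Level 10: 27
Level 11: 9
Level 12: 3
Level 13: 1

The root is level 0 and the size-1 base case is level 13 (the tree spans levels 0 through 13, i.e. 14 levels counting the root), so the depth is the number of divisions: log_3(1594323) = 13

The recursion tree depth is log_3(1594323) = 13. At each level, the problem size is divided by 3, so it takes 13 divisions to reduce to a base case of size 1. The algorithm makes 1 recursive call at each level.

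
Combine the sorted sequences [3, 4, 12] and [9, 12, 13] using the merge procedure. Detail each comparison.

Merging process:

Compare 3 vs 9: take 3 from left. Merged: [3]
Compare 4 vs 9: take 4 from left. Merged: [3, 4]
Compare 12 vs 9: take 9 from right. Merged: [3, 4, 9]
Compare 12 vs 12: take 12 from left. Merged: [3, 4, 9, 12]
Append remaining from right: [12, 13]. Merged: [3, 4, 9, 12, 12, 13]

Final merged array: [3, 4, 9, 12, 12, 13]
Total comparisons: 4

The merged array is [3, 4, 9, 12, 12, 13], requiring 4 comparisons. The merge step runs in O(n) time where n is the total number of elements.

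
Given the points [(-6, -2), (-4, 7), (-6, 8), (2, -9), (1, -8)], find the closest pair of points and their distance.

Computing all pairwise distances among 5 points:

d((-6, -2), (-4, 7)) = 9.2195
d((-6, -2), (-6, 8)) = 10.0
d((-6, -2), (2, -9)) = 10.6301
d((-6, -2), (1, -8)) = 9.2195
d((-4, 7), (-6, 8)) = 2.2361
d((-4, 7), (2, -9)) = 17.088
d((-4, 7), (1, -8)) = 15.8114
d((-6, 8), (2, -9)) = 18.7883
d((-6, 8), (1, -8)) = 17.4642
d((2, -9), (1, -8)) = 1.4142 <-- minimum

Closest pair: (2, -9) and (1, -8) with distance 1.4142

The closest pair is (2, -9) and (1, -8) with Euclidean distance 1.4142. For 5 points, brute-force pairwise comparison is shown above. For large n, the divide-and-conquer algorithm (sort by x, recurse on halves, check the dividing strip) achieves O(n log n).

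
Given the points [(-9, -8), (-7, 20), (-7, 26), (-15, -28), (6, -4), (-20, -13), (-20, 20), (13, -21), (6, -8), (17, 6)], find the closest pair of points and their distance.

Computing all pairwise distances among 10 points:

d((-9, -8), (-7, 20)) = 28.0713
d((-9, -8), (-7, 26)) = 34.0588
d((-9, -8), (-15, -28)) = 20.8806
d((-9, -8), (6, -4)) = 15.5242
d((-9, -8), (-20, -13)) = 12.083
d((-9, -8), (-20, 20)) = 30.0832
d((-9, -8), (13, -21)) = 25.5539
d((-9, -8), (6, -8)) = 15.0
d((-9, -8), (17, 6)) = 29.5296
d((-7, 20), (-7, 26)) = 6.0
d((-7, 20), (-15, -28)) = 48.6621
d((-7, 20), (6, -4)) = 27.2947
d((-7, 20), (-20, -13)) = 35.4683
d((-7, 20), (-20, 20)) = 13.0
d((-7, 20), (13, -21)) = 45.618
d((-7, 20), (6, -8)) = 30.8707
d((-7, 20), (17, 6)) = 27.7849
d((-7, 26), (-15, -28)) = 54.5894
d((-7, 26), (6, -4)) = 32.6956
d((-7, 26), (-20, -13)) = 41.1096
d((-7, 26), (-20, 20)) = 14.3178
d((-7, 26), (13, -21)) = 51.0784
d((-7, 26), (6, -8)) = 36.4005
d((-7, 26), (17, 6)) = 31.241
d((-15, -28), (6, -4)) = 31.8904
d((-15, -28), (-20, -13)) = 15.8114
d((-15, -28), (-20, 20)) = 48.2597
d((-15, -28), (13, -21)) = 28.8617
d((-15, -28), (6, -8)) = 29.0
d((-15, -28), (17, 6)) = 46.6905
d((6, -4), (-20, -13)) = 27.5136
d((6, -4), (-20, 20)) = 35.3836
d((6, -4), (13, -21)) = 18.3848
d((6, -4), (6, -8)) = 4.0 <-- minimum
d((6, -4), (17, 6)) = 14.8661
d((-20, -13), (-20, 20)) = 33.0
d((-20, -13), (13, -21)) = 33.9559
d((-20, -13), (6, -8)) = 26.4764
d((-20, -13), (17, 6)) = 41.5933
d((-20, 20), (13, -21)) = 52.6308
d((-20, 20), (6, -8)) = 38.2099
d((-20, 20), (17, 6)) = 39.5601
d((13, -21), (6, -8)) = 14.7648
d((13, -21), (17, 6)) = 27.2947
d((6, -8), (17, 6)) = 17.8045

Closest pair: (6, -4) and (6, -8) with distance 4.0

The closest pair is (6, -4) and (6, -8) with Euclidean distance 4.0. For 10 points, brute-force pairwise comparison is shown above. For large n, the divide-and-conquer algorithm (sort by x, recurse on halves, check the dividing strip) achieves O(n log n).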